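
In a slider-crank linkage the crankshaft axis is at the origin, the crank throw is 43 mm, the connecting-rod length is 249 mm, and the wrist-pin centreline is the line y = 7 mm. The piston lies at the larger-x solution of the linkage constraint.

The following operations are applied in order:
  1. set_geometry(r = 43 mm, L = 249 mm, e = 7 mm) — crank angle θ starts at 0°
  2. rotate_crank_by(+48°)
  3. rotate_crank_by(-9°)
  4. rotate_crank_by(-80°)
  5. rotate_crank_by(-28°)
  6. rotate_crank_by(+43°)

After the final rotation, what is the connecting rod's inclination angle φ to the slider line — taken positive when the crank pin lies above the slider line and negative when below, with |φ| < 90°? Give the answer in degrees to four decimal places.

-5.9589

set_geometry: r = 43 mm, L = 249 mm, e = 7 mm; θ ← 0°
rotate_crank_by(+48°): θ ← 0° +48° = 48°
rotate_crank_by(-9°): θ ← 48° -9° = 39°
rotate_crank_by(-80°): θ ← 39° -80° = -41°
rotate_crank_by(-28°): θ ← -41° -28° = -69°
rotate_crank_by(+43°): θ ← -69° +43° = -26°
crank pin P = (r cos θ, r sin θ) = (38.648144, -18.849959)
h = r sin θ − e = -18.849959 − 7 = -25.849959
sin φ = h / L = -25.849959 / 249 = -0.10381510
φ = arcsin(-0.10381510) = -5.958904°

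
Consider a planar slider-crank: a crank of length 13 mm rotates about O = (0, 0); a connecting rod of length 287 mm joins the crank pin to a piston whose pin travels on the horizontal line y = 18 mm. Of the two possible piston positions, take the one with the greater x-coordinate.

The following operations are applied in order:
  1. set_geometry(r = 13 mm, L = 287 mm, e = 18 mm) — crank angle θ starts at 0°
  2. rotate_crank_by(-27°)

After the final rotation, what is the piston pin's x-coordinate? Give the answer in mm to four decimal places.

297.5861

set_geometry: r = 13 mm, L = 287 mm, e = 18 mm; θ ← 0°
rotate_crank_by(-27°): θ ← 0° -27° = -27°
crank pin P = (r cos θ, r sin θ) = (11.583085, -5.901876)
h = r sin θ − e = -5.901876 − 18 = -23.901876
x = r cos θ + √(L² − h²) = 11.583085 + √(82369.0 − 571.2997) = 11.583085 + 286.002973 = 297.586057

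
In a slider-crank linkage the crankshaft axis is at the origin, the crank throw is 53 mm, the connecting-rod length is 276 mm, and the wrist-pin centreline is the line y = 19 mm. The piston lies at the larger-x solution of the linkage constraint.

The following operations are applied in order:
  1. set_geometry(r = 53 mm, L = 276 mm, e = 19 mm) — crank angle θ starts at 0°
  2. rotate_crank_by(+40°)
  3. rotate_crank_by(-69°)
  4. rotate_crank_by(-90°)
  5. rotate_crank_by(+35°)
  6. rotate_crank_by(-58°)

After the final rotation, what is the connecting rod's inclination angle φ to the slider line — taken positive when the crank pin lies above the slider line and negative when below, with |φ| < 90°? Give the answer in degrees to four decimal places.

-10.7816

set_geometry: r = 53 mm, L = 276 mm, e = 19 mm; θ ← 0°
rotate_crank_by(+40°): θ ← 0° +40° = 40°
rotate_crank_by(-69°): θ ← 40° -69° = -29°
rotate_crank_by(-90°): θ ← -29° -90° = -119°
rotate_crank_by(+35°): θ ← -119° +35° = -84°
rotate_crank_by(-58°): θ ← -84° -58° = -142°
crank pin P = (r cos θ, r sin θ) = (-41.764570, -32.630058)
h = r sin θ − e = -32.630058 − 19 = -51.630058
sin φ = h / L = -51.630058 / 276 = -0.18706543
φ = arcsin(-0.18706543) = -10.781575°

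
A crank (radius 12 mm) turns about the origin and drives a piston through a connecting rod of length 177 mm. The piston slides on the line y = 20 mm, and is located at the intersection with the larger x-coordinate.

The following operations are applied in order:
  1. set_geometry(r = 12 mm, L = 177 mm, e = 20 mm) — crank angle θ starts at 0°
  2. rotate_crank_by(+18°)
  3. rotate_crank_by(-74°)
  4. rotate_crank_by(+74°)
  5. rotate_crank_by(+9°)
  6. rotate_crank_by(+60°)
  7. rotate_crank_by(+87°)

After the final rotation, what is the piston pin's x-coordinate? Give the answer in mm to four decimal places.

set_geometry: r = 12 mm, L = 177 mm, e = 20 mm; θ ← 0°
rotate_crank_by(+18°): θ ← 0° +18° = 18°
rotate_crank_by(-74°): θ ← 18° -74° = -56°
rotate_crank_by(+74°): θ ← -56° +74° = 18°
rotate_crank_by(+9°): θ ← 18° +9° = 27°
rotate_crank_by(+60°): θ ← 27° +60° = 87°
rotate_crank_by(+87°): θ ← 87° +87° = 174°
crank pin P = (r cos θ, r sin θ) = (-11.934263, 1.254342)
h = r sin θ − e = 1.254342 − 20 = -18.745658
x = r cos θ + √(L² − h²) = -11.934263 + √(31329.0 − 351.3997) = -11.934263 + 176.004546 = 164.070283

164.0703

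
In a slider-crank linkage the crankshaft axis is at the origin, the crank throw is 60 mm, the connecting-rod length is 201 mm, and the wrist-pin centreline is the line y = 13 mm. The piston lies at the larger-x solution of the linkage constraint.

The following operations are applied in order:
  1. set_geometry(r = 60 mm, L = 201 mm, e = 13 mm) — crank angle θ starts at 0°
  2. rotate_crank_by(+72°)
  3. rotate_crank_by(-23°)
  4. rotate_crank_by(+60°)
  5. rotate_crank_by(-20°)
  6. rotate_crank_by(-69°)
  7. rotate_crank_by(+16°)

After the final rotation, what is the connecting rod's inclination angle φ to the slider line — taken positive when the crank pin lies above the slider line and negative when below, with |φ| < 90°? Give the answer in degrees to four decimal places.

set_geometry: r = 60 mm, L = 201 mm, e = 13 mm; θ ← 0°
rotate_crank_by(+72°): θ ← 0° +72° = 72°
rotate_crank_by(-23°): θ ← 72° -23° = 49°
rotate_crank_by(+60°): θ ← 49° +60° = 109°
rotate_crank_by(-20°): θ ← 109° -20° = 89°
rotate_crank_by(-69°): θ ← 89° -69° = 20°
rotate_crank_by(+16°): θ ← 20° +16° = 36°
crank pin P = (r cos θ, r sin θ) = (48.541020, 35.267115)
h = r sin θ − e = 35.267115 − 13 = 22.267115
sin φ = h / L = 22.267115 / 201 = 0.11078167
φ = arcsin(0.11078167) = 6.360377°

6.3604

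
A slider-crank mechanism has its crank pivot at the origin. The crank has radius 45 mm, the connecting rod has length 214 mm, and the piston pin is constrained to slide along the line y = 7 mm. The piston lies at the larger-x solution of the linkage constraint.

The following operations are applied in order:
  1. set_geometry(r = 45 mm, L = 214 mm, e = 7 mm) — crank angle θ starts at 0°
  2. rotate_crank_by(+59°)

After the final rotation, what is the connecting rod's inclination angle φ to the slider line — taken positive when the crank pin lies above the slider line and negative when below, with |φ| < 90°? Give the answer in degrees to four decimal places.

set_geometry: r = 45 mm, L = 214 mm, e = 7 mm; θ ← 0°
rotate_crank_by(+59°): θ ← 0° +59° = 59°
crank pin P = (r cos θ, r sin θ) = (23.176713, 38.572529)
h = r sin θ − e = 38.572529 − 7 = 31.572529
sin φ = h / L = 31.572529 / 214 = 0.14753518
φ = arcsin(0.14753518) = 8.484114°

8.4841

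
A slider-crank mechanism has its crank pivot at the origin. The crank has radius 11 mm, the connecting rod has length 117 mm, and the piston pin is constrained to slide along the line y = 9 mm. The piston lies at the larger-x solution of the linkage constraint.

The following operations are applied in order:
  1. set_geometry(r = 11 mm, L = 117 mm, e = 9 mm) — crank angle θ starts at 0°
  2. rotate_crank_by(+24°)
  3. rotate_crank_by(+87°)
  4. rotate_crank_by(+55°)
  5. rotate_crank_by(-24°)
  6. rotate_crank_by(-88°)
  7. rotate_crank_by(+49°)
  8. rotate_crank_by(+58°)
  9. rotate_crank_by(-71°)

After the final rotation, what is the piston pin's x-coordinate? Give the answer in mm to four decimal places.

set_geometry: r = 11 mm, L = 117 mm, e = 9 mm; θ ← 0°
rotate_crank_by(+24°): θ ← 0° +24° = 24°
rotate_crank_by(+87°): θ ← 24° +87° = 111°
rotate_crank_by(+55°): θ ← 111° +55° = 166°
rotate_crank_by(-24°): θ ← 166° -24° = 142°
rotate_crank_by(-88°): θ ← 142° -88° = 54°
rotate_crank_by(+49°): θ ← 54° +49° = 103°
rotate_crank_by(+58°): θ ← 103° +58° = 161°
rotate_crank_by(-71°): θ ← 161° -71° = 90°
crank pin P = (r cos θ, r sin θ) = (0.000000, 11.000000)
h = r sin θ − e = 11.000000 − 9 = 2.000000
x = r cos θ + √(L² − h²) = 0.000000 + √(13689.0 − 4.0000) = 0.000000 + 116.982905 = 116.982905

116.9829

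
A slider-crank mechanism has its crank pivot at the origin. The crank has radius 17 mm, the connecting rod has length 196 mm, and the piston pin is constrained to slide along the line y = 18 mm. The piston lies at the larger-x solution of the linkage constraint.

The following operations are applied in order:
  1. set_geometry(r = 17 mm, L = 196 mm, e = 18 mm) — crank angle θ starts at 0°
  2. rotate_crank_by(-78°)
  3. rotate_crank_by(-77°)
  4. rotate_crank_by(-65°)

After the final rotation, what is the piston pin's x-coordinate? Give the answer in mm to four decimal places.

set_geometry: r = 17 mm, L = 196 mm, e = 18 mm; θ ← 0°
rotate_crank_by(-78°): θ ← 0° -78° = -78°
rotate_crank_by(-77°): θ ← -78° -77° = -155°
rotate_crank_by(-65°): θ ← -155° -65° = -220°
crank pin P = (r cos θ, r sin θ) = (-13.022756, 10.927389)
h = r sin θ − e = 10.927389 − 18 = -7.072611
x = r cos θ + √(L² − h²) = -13.022756 + √(38416.0 − 50.0218) = -13.022756 + 195.872352 = 182.849596

182.8496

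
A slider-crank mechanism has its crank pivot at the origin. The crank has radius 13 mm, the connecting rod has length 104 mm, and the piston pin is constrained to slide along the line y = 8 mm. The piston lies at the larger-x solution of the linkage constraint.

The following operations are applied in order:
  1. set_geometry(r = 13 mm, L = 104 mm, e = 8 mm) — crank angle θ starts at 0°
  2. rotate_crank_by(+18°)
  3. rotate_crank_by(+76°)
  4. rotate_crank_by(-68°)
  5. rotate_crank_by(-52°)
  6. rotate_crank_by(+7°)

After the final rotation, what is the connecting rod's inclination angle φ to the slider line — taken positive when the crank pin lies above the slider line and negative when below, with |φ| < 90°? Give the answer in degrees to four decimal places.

-6.7547

set_geometry: r = 13 mm, L = 104 mm, e = 8 mm; θ ← 0°
rotate_crank_by(+18°): θ ← 0° +18° = 18°
rotate_crank_by(+76°): θ ← 18° +76° = 94°
rotate_crank_by(-68°): θ ← 94° -68° = 26°
rotate_crank_by(-52°): θ ← 26° -52° = -26°
rotate_crank_by(+7°): θ ← -26° +7° = -19°
crank pin P = (r cos θ, r sin θ) = (12.291741, -4.232386)
h = r sin θ − e = -4.232386 − 8 = -12.232386
sin φ = h / L = -12.232386 / 104 = -0.11761910
φ = arcsin(-0.11761910) = -6.754714°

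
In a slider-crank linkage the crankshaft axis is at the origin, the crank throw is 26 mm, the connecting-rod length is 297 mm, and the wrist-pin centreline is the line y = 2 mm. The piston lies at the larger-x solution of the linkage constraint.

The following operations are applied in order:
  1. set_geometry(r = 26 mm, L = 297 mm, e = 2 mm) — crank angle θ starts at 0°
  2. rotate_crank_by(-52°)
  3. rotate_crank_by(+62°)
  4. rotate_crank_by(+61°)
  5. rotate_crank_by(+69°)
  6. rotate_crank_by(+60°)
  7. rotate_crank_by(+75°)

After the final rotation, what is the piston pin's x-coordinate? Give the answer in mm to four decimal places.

set_geometry: r = 26 mm, L = 297 mm, e = 2 mm; θ ← 0°
rotate_crank_by(-52°): θ ← 0° -52° = -52°
rotate_crank_by(+62°): θ ← -52° +62° = 10°
rotate_crank_by(+61°): θ ← 10° +61° = 71°
rotate_crank_by(+69°): θ ← 71° +69° = 140°
rotate_crank_by(+60°): θ ← 140° +60° = 200°
rotate_crank_by(+75°): θ ← 200° +75° = 275°
crank pin P = (r cos θ, r sin θ) = (2.266049, -25.901062)
h = r sin θ − e = -25.901062 − 2 = -27.901062
x = r cos θ + √(L² − h²) = 2.266049 + √(88209.0 − 778.4693) = 2.266049 + 295.686541 = 297.952591

297.9526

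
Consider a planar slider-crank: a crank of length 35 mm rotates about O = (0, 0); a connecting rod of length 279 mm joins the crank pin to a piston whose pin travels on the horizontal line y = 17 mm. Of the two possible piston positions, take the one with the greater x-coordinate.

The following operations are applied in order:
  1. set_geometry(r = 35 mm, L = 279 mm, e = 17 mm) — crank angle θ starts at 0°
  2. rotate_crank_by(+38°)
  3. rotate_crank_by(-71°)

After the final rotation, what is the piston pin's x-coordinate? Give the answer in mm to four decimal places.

306.0130

set_geometry: r = 35 mm, L = 279 mm, e = 17 mm; θ ← 0°
rotate_crank_by(+38°): θ ← 0° +38° = 38°
rotate_crank_by(-71°): θ ← 38° -71° = -33°
crank pin P = (r cos θ, r sin θ) = (29.353470, -19.062366)
h = r sin θ − e = -19.062366 − 17 = -36.062366
x = r cos θ + √(L² − h²) = 29.353470 + √(77841.0 − 1300.4943) = 29.353470 + 276.659548 = 306.013018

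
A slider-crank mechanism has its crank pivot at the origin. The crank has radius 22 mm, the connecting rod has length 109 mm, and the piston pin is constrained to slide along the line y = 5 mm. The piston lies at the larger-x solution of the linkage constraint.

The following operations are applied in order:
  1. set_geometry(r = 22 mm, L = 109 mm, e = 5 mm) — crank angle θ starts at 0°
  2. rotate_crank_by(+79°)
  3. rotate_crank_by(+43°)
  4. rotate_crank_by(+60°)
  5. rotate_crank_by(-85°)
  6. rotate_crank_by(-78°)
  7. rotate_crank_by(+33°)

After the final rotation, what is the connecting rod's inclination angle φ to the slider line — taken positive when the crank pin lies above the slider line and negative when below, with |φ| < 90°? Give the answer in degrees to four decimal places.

6.4985

set_geometry: r = 22 mm, L = 109 mm, e = 5 mm; θ ← 0°
rotate_crank_by(+79°): θ ← 0° +79° = 79°
rotate_crank_by(+43°): θ ← 79° +43° = 122°
rotate_crank_by(+60°): θ ← 122° +60° = 182°
rotate_crank_by(-85°): θ ← 182° -85° = 97°
rotate_crank_by(-78°): θ ← 97° -78° = 19°
rotate_crank_by(+33°): θ ← 19° +33° = 52°
crank pin P = (r cos θ, r sin θ) = (13.544552, 17.336237)
h = r sin θ − e = 17.336237 − 5 = 12.336237
sin φ = h / L = 12.336237 / 109 = 0.11317648
φ = arcsin(0.11317648) = 6.498458°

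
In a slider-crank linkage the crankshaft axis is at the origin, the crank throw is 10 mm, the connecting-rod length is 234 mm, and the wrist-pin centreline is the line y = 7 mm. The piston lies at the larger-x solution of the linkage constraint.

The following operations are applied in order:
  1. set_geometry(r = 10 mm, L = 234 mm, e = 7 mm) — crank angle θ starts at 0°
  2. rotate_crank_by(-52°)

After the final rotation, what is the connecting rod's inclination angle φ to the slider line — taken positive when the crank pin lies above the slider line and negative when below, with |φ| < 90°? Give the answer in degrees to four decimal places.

set_geometry: r = 10 mm, L = 234 mm, e = 7 mm; θ ← 0°
rotate_crank_by(-52°): θ ← 0° -52° = -52°
crank pin P = (r cos θ, r sin θ) = (6.156615, -7.880108)
h = r sin θ − e = -7.880108 − 7 = -14.880108
sin φ = h / L = -14.880108 / 234 = -0.06359020
φ = arcsin(-0.06359020) = -3.645910°

-3.6459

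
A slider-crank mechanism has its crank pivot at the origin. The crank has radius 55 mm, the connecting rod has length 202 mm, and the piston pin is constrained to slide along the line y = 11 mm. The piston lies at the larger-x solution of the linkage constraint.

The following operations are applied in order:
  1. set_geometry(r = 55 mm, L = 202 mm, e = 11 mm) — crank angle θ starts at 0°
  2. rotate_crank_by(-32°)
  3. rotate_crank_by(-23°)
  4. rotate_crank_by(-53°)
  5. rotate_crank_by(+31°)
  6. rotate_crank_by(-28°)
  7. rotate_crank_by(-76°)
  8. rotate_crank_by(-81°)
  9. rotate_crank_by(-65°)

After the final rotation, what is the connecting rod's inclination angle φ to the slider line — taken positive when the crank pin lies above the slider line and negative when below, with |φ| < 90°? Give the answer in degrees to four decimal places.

5.3844

set_geometry: r = 55 mm, L = 202 mm, e = 11 mm; θ ← 0°
rotate_crank_by(-32°): θ ← 0° -32° = -32°
rotate_crank_by(-23°): θ ← -32° -23° = -55°
rotate_crank_by(-53°): θ ← -55° -53° = -108°
rotate_crank_by(+31°): θ ← -108° +31° = -77°
rotate_crank_by(-28°): θ ← -77° -28° = -105°
rotate_crank_by(-76°): θ ← -105° -76° = -181°
rotate_crank_by(-81°): θ ← -181° -81° = -262°
rotate_crank_by(-65°): θ ← -262° -65° = -327°
crank pin P = (r cos θ, r sin θ) = (46.126881, 29.955147)
h = r sin θ − e = 29.955147 − 11 = 18.955147
sin φ = h / L = 18.955147 / 202 = 0.09383736
φ = arcsin(0.09383736) = 5.384407°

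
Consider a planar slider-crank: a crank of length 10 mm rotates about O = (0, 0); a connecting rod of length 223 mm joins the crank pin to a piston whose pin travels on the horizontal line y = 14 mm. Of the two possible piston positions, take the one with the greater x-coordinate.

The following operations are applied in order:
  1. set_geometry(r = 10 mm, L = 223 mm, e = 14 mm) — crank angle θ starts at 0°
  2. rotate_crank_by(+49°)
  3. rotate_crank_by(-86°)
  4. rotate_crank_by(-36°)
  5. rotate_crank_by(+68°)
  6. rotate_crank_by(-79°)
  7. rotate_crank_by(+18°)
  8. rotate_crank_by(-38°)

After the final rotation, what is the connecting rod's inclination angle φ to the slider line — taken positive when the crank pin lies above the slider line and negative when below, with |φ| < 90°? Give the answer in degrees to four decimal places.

set_geometry: r = 10 mm, L = 223 mm, e = 14 mm; θ ← 0°
rotate_crank_by(+49°): θ ← 0° +49° = 49°
rotate_crank_by(-86°): θ ← 49° -86° = -37°
rotate_crank_by(-36°): θ ← -37° -36° = -73°
rotate_crank_by(+68°): θ ← -73° +68° = -5°
rotate_crank_by(-79°): θ ← -5° -79° = -84°
rotate_crank_by(+18°): θ ← -84° +18° = -66°
rotate_crank_by(-38°): θ ← -66° -38° = -104°
crank pin P = (r cos θ, r sin θ) = (-2.419219, -9.702957)
h = r sin θ − e = -9.702957 − 14 = -23.702957
sin φ = h / L = -23.702957 / 223 = -0.10629129
φ = arcsin(-0.10629129) = -6.101568°

-6.1016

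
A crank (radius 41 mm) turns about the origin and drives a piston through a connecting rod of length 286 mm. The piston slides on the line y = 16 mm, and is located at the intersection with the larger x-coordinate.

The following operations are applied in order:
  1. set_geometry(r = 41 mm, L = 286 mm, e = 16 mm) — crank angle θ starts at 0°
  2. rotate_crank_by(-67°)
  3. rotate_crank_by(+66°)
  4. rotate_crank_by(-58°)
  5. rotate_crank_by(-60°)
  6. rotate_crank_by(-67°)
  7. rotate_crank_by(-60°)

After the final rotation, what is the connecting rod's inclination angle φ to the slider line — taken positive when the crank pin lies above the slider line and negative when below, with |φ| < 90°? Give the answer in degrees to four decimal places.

set_geometry: r = 41 mm, L = 286 mm, e = 16 mm; θ ← 0°
rotate_crank_by(-67°): θ ← 0° -67° = -67°
rotate_crank_by(+66°): θ ← -67° +66° = -1°
rotate_crank_by(-58°): θ ← -1° -58° = -59°
rotate_crank_by(-60°): θ ← -59° -60° = -119°
rotate_crank_by(-67°): θ ← -119° -67° = -186°
rotate_crank_by(-60°): θ ← -186° -60° = -246°
crank pin P = (r cos θ, r sin θ) = (-16.676202, 37.455364)
h = r sin θ − e = 37.455364 − 16 = 21.455364
sin φ = h / L = 21.455364 / 286 = 0.07501875
φ = arcsin(0.07501875) = 4.302300°

4.3023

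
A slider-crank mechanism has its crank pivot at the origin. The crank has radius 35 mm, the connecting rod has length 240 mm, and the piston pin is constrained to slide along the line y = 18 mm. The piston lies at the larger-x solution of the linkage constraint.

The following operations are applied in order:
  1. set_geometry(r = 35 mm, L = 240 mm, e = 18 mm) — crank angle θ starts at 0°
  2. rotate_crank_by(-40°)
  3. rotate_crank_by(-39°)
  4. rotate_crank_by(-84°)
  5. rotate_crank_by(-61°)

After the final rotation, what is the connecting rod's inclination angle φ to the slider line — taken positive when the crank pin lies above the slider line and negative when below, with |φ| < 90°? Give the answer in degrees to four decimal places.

set_geometry: r = 35 mm, L = 240 mm, e = 18 mm; θ ← 0°
rotate_crank_by(-40°): θ ← 0° -40° = -40°
rotate_crank_by(-39°): θ ← -40° -39° = -79°
rotate_crank_by(-84°): θ ← -79° -84° = -163°
rotate_crank_by(-61°): θ ← -163° -61° = -224°
crank pin P = (r cos θ, r sin θ) = (-25.176893, 24.313043)
h = r sin θ − e = 24.313043 − 18 = 6.313043
sin φ = h / L = 6.313043 / 240 = 0.02630435
φ = arcsin(0.02630435) = 1.507302°

1.5073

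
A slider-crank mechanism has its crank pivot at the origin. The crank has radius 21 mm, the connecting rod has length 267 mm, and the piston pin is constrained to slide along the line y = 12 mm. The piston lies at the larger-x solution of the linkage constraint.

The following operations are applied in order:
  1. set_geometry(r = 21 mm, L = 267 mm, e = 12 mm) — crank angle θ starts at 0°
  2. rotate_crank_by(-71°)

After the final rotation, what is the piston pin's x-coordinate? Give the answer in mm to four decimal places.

271.9297

set_geometry: r = 21 mm, L = 267 mm, e = 12 mm; θ ← 0°
rotate_crank_by(-71°): θ ← 0° -71° = -71°
crank pin P = (r cos θ, r sin θ) = (6.836931, -19.855890)
h = r sin θ − e = -19.855890 − 12 = -31.855890
x = r cos θ + √(L² − h²) = 6.836931 + √(71289.0 − 1014.7977) = 6.836931 + 265.092818 = 271.929749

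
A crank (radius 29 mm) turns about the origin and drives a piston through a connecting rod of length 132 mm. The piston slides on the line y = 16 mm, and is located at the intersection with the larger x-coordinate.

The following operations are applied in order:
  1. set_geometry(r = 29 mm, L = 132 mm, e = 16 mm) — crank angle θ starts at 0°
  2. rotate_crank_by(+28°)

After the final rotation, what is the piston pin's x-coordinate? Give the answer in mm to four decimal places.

157.5839

set_geometry: r = 29 mm, L = 132 mm, e = 16 mm; θ ← 0°
rotate_crank_by(+28°): θ ← 0° +28° = 28°
crank pin P = (r cos θ, r sin θ) = (25.605480, 13.614675)
h = r sin θ − e = 13.614675 − 16 = -2.385325
x = r cos θ + √(L² − h²) = 25.605480 + √(17424.0 − 5.6898) = 25.605480 + 131.978446 = 157.583926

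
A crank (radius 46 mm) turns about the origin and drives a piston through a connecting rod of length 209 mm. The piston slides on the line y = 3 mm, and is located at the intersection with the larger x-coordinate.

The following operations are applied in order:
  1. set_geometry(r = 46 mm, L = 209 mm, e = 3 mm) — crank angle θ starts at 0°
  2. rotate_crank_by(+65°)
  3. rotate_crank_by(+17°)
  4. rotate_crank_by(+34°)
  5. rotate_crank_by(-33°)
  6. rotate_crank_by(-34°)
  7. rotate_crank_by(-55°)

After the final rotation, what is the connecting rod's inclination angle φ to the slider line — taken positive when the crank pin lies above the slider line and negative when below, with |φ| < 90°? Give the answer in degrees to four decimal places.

-2.1411

set_geometry: r = 46 mm, L = 209 mm, e = 3 mm; θ ← 0°
rotate_crank_by(+65°): θ ← 0° +65° = 65°
rotate_crank_by(+17°): θ ← 65° +17° = 82°
rotate_crank_by(+34°): θ ← 82° +34° = 116°
rotate_crank_by(-33°): θ ← 116° -33° = 83°
rotate_crank_by(-34°): θ ← 83° -34° = 49°
rotate_crank_by(-55°): θ ← 49° -55° = -6°
crank pin P = (r cos θ, r sin θ) = (45.748007, -4.808309)
h = r sin θ − e = -4.808309 − 3 = -7.808309
sin φ = h / L = -7.808309 / 209 = -0.03736033
φ = arcsin(-0.03736033) = -2.141088°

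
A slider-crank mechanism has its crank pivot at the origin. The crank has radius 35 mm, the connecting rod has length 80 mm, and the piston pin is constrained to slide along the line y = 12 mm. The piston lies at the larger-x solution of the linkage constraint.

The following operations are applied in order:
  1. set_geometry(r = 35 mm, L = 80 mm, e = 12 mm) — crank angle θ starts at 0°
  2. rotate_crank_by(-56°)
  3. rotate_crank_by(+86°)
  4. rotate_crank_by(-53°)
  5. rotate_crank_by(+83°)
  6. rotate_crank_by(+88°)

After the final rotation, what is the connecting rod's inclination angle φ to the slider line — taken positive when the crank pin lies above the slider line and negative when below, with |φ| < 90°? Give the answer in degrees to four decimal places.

4.6943

set_geometry: r = 35 mm, L = 80 mm, e = 12 mm; θ ← 0°
rotate_crank_by(-56°): θ ← 0° -56° = -56°
rotate_crank_by(+86°): θ ← -56° +86° = 30°
rotate_crank_by(-53°): θ ← 30° -53° = -23°
rotate_crank_by(+83°): θ ← -23° +83° = 60°
rotate_crank_by(+88°): θ ← 60° +88° = 148°
crank pin P = (r cos θ, r sin θ) = (-29.681683, 18.547174)
h = r sin θ − e = 18.547174 − 12 = 6.547174
sin φ = h / L = 6.547174 / 80 = 0.08183968
φ = arcsin(0.08183968) = 4.694318°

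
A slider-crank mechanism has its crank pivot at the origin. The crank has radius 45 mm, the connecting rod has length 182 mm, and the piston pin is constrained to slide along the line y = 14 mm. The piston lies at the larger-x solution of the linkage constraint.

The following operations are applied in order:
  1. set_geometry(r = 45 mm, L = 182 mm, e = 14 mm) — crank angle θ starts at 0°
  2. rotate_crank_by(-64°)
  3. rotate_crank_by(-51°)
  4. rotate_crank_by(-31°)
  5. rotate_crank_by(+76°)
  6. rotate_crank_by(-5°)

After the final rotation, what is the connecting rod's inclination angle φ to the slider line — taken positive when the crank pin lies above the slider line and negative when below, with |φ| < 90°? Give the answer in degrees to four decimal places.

-18.4062

set_geometry: r = 45 mm, L = 182 mm, e = 14 mm; θ ← 0°
rotate_crank_by(-64°): θ ← 0° -64° = -64°
rotate_crank_by(-51°): θ ← -64° -51° = -115°
rotate_crank_by(-31°): θ ← -115° -31° = -146°
rotate_crank_by(+76°): θ ← -146° +76° = -70°
rotate_crank_by(-5°): θ ← -70° -5° = -75°
crank pin P = (r cos θ, r sin θ) = (11.646857, -43.466662)
h = r sin θ − e = -43.466662 − 14 = -57.466662
sin φ = h / L = -57.466662 / 182 = -0.31575089
φ = arcsin(-0.31575089) = -18.406150°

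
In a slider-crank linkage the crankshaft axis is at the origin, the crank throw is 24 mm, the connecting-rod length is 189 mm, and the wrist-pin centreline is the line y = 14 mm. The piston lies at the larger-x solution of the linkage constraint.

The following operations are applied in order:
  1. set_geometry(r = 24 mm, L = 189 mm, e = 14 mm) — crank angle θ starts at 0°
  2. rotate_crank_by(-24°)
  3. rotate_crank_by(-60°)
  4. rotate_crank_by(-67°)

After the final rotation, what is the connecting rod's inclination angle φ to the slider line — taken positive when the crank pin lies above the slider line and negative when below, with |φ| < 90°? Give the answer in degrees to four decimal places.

set_geometry: r = 24 mm, L = 189 mm, e = 14 mm; θ ← 0°
rotate_crank_by(-24°): θ ← 0° -24° = -24°
rotate_crank_by(-60°): θ ← -24° -60° = -84°
rotate_crank_by(-67°): θ ← -84° -67° = -151°
crank pin P = (r cos θ, r sin θ) = (-20.990873, -11.635431)
h = r sin θ − e = -11.635431 − 14 = -25.635431
sin φ = h / L = -25.635431 / 189 = -0.13563720
φ = arcsin(-0.13563720) = -7.795468°

-7.7955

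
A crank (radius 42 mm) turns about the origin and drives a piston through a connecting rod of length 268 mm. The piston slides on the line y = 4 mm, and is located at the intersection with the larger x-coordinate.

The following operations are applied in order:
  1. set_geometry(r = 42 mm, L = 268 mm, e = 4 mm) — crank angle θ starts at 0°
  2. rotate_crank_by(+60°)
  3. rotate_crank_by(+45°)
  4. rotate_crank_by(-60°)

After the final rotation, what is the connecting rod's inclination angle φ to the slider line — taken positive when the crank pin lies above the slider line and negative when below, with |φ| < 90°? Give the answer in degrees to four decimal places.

set_geometry: r = 42 mm, L = 268 mm, e = 4 mm; θ ← 0°
rotate_crank_by(+60°): θ ← 0° +60° = 60°
rotate_crank_by(+45°): θ ← 60° +45° = 105°
rotate_crank_by(-60°): θ ← 105° -60° = 45°
crank pin P = (r cos θ, r sin θ) = (29.698485, 29.698485)
h = r sin θ − e = 29.698485 − 4 = 25.698485
sin φ = h / L = 25.698485 / 268 = 0.09588987
φ = arcsin(0.09588987) = 5.502539°

5.5025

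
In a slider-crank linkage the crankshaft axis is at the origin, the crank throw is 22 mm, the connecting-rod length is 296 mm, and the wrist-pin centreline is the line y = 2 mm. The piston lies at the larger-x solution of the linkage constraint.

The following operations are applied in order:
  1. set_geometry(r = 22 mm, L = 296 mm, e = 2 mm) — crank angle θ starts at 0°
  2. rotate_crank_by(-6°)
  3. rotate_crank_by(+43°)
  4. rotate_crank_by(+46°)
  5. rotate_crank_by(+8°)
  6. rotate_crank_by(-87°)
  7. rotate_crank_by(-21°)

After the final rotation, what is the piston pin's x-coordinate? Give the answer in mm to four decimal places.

set_geometry: r = 22 mm, L = 296 mm, e = 2 mm; θ ← 0°
rotate_crank_by(-6°): θ ← 0° -6° = -6°
rotate_crank_by(+43°): θ ← -6° +43° = 37°
rotate_crank_by(+46°): θ ← 37° +46° = 83°
rotate_crank_by(+8°): θ ← 83° +8° = 91°
rotate_crank_by(-87°): θ ← 91° -87° = 4°
rotate_crank_by(-21°): θ ← 4° -21° = -17°
crank pin P = (r cos θ, r sin θ) = (21.038705, -6.432178)
h = r sin θ − e = -6.432178 − 2 = -8.432178
x = r cos θ + √(L² − h²) = 21.038705 + √(87616.0 − 71.1016) = 21.038705 + 295.879872 = 316.918576

316.9186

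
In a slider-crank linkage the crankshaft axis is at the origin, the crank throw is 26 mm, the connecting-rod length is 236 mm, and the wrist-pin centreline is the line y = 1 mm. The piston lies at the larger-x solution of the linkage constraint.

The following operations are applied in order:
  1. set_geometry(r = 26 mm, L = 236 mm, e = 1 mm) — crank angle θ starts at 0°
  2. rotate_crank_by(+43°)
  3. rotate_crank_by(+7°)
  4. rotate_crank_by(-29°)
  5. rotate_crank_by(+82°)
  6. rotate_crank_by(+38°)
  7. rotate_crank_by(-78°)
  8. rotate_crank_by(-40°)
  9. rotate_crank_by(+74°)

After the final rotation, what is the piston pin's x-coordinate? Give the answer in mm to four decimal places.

set_geometry: r = 26 mm, L = 236 mm, e = 1 mm; θ ← 0°
rotate_crank_by(+43°): θ ← 0° +43° = 43°
rotate_crank_by(+7°): θ ← 43° +7° = 50°
rotate_crank_by(-29°): θ ← 50° -29° = 21°
rotate_crank_by(+82°): θ ← 21° +82° = 103°
rotate_crank_by(+38°): θ ← 103° +38° = 141°
rotate_crank_by(-78°): θ ← 141° -78° = 63°
rotate_crank_by(-40°): θ ← 63° -40° = 23°
rotate_crank_by(+74°): θ ← 23° +74° = 97°
crank pin P = (r cos θ, r sin θ) = (-3.168603, 25.806200)
h = r sin θ − e = 25.806200 − 1 = 24.806200
x = r cos θ + √(L² − h²) = -3.168603 + √(55696.0 − 615.3476) = -3.168603 + 234.692677 = 231.524074

231.5241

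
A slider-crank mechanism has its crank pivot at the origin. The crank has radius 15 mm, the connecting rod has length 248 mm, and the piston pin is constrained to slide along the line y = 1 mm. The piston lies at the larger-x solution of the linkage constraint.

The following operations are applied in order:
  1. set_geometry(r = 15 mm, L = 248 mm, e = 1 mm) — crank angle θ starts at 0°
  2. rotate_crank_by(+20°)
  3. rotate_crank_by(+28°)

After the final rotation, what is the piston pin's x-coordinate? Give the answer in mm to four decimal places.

set_geometry: r = 15 mm, L = 248 mm, e = 1 mm; θ ← 0°
rotate_crank_by(+20°): θ ← 0° +20° = 20°
rotate_crank_by(+28°): θ ← 20° +28° = 48°
crank pin P = (r cos θ, r sin θ) = (10.036959, 11.147172)
h = r sin θ − e = 11.147172 − 1 = 10.147172
x = r cos θ + √(L² − h²) = 10.036959 + √(61504.0 − 102.9651) = 10.036959 + 247.792322 = 257.829281

257.8293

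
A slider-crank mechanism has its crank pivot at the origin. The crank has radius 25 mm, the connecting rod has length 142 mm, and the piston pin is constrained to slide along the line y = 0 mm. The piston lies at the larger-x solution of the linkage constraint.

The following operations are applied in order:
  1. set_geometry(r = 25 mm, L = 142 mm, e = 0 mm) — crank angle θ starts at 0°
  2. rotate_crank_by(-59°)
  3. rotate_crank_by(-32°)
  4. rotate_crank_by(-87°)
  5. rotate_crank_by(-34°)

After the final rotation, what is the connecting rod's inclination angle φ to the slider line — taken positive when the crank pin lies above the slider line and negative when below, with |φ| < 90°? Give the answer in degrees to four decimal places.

set_geometry: r = 25 mm, L = 142 mm, e = 0 mm; θ ← 0°
rotate_crank_by(-59°): θ ← 0° -59° = -59°
rotate_crank_by(-32°): θ ← -59° -32° = -91°
rotate_crank_by(-87°): θ ← -91° -87° = -178°
rotate_crank_by(-34°): θ ← -178° -34° = -212°
crank pin P = (r cos θ, r sin θ) = (-21.201202, 13.247982)
h = r sin θ − e = 13.247982 − 0 = 13.247982
sin φ = h / L = 13.247982 / 142 = 0.09329565
φ = arcsin(0.09329565) = 5.353232°

5.3532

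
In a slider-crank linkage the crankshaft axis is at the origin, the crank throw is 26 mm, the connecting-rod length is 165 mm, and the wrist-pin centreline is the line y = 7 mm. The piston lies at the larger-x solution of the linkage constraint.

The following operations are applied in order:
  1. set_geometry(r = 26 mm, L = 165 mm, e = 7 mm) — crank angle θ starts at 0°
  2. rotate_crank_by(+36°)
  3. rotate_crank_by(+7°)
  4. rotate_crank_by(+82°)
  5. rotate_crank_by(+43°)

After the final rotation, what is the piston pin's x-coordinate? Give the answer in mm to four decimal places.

set_geometry: r = 26 mm, L = 165 mm, e = 7 mm; θ ← 0°
rotate_crank_by(+36°): θ ← 0° +36° = 36°
rotate_crank_by(+7°): θ ← 36° +7° = 43°
rotate_crank_by(+82°): θ ← 43° +82° = 125°
rotate_crank_by(+43°): θ ← 125° +43° = 168°
crank pin P = (r cos θ, r sin θ) = (-25.431838, 5.405704)
h = r sin θ − e = 5.405704 − 7 = -1.594296
x = r cos θ + √(L² − h²) = -25.431838 + √(27225.0 − 2.5418) = -25.431838 + 164.992297 = 139.560460

139.5605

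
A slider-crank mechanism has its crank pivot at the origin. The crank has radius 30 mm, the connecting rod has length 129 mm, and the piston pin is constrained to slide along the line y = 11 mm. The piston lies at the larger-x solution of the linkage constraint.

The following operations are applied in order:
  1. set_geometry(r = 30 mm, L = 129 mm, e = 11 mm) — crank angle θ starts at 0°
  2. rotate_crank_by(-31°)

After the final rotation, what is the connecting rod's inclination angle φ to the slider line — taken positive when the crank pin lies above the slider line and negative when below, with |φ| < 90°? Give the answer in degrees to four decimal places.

set_geometry: r = 30 mm, L = 129 mm, e = 11 mm; θ ← 0°
rotate_crank_by(-31°): θ ← 0° -31° = -31°
crank pin P = (r cos θ, r sin θ) = (25.715019, -15.451142)
h = r sin θ − e = -15.451142 − 11 = -26.451142
sin φ = h / L = -26.451142 / 129 = -0.20504761
φ = arcsin(-0.20504761) = -11.832286°

-11.8323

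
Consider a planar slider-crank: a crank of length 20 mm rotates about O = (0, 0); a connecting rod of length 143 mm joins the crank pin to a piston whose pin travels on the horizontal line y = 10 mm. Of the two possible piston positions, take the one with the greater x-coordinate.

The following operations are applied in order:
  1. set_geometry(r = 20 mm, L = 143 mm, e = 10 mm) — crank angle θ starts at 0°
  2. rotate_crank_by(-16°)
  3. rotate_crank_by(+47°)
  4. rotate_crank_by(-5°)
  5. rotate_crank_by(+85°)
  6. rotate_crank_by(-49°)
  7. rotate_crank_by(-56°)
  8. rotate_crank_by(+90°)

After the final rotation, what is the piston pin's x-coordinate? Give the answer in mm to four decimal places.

set_geometry: r = 20 mm, L = 143 mm, e = 10 mm; θ ← 0°
rotate_crank_by(-16°): θ ← 0° -16° = -16°
rotate_crank_by(+47°): θ ← -16° +47° = 31°
rotate_crank_by(-5°): θ ← 31° -5° = 26°
rotate_crank_by(+85°): θ ← 26° +85° = 111°
rotate_crank_by(-49°): θ ← 111° -49° = 62°
rotate_crank_by(-56°): θ ← 62° -56° = 6°
rotate_crank_by(+90°): θ ← 6° +90° = 96°
crank pin P = (r cos θ, r sin θ) = (-2.090569, 19.890438)
h = r sin θ − e = 19.890438 − 10 = 9.890438
x = r cos θ + √(L² − h²) = -2.090569 + √(20449.0 − 97.8208) = -2.090569 + 142.657559 = 140.566990

140.5670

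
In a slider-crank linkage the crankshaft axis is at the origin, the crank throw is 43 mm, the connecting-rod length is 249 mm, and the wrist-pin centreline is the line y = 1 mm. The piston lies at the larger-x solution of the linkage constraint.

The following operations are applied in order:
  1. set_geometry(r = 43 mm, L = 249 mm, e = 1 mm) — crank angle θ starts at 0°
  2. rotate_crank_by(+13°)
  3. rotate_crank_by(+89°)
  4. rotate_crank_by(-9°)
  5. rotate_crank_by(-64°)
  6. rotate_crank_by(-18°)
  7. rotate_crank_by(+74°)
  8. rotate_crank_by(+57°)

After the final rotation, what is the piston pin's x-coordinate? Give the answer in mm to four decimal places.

set_geometry: r = 43 mm, L = 249 mm, e = 1 mm; θ ← 0°
rotate_crank_by(+13°): θ ← 0° +13° = 13°
rotate_crank_by(+89°): θ ← 13° +89° = 102°
rotate_crank_by(-9°): θ ← 102° -9° = 93°
rotate_crank_by(-64°): θ ← 93° -64° = 29°
rotate_crank_by(-18°): θ ← 29° -18° = 11°
rotate_crank_by(+74°): θ ← 11° +74° = 85°
rotate_crank_by(+57°): θ ← 85° +57° = 142°
crank pin P = (r cos θ, r sin θ) = (-33.884462, 26.473443)
h = r sin θ − e = 26.473443 − 1 = 25.473443
x = r cos θ + √(L² − h²) = -33.884462 + √(62001.0 − 648.8963) = -33.884462 + 247.693568 = 213.809106

213.8091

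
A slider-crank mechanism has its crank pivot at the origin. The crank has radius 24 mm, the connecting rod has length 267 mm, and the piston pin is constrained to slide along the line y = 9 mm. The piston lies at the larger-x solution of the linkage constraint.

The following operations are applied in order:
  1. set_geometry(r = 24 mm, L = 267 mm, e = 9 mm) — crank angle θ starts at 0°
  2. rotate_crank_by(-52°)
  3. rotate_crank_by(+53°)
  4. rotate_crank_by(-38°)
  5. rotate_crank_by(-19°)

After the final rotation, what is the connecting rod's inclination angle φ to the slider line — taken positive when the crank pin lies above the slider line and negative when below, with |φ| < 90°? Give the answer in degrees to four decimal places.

set_geometry: r = 24 mm, L = 267 mm, e = 9 mm; θ ← 0°
rotate_crank_by(-52°): θ ← 0° -52° = -52°
rotate_crank_by(+53°): θ ← -52° +53° = 1°
rotate_crank_by(-38°): θ ← 1° -38° = -37°
rotate_crank_by(-19°): θ ← -37° -19° = -56°
crank pin P = (r cos θ, r sin θ) = (13.420630, -19.896902)
h = r sin θ − e = -19.896902 − 9 = -28.896902
sin φ = h / L = -28.896902 / 267 = -0.10822810
φ = arcsin(-0.10822810) = -6.213183°

-6.2132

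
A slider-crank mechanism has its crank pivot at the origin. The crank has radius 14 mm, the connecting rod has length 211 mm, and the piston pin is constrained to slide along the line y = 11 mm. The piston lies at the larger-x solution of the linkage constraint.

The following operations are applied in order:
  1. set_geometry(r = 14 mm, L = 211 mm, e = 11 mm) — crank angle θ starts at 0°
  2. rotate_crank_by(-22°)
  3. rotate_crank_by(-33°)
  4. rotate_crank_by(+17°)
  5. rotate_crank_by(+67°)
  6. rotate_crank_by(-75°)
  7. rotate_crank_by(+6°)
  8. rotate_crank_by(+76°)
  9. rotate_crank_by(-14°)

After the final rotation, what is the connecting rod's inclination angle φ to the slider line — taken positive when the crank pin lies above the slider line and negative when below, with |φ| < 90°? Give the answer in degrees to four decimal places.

-1.5631

set_geometry: r = 14 mm, L = 211 mm, e = 11 mm; θ ← 0°
rotate_crank_by(-22°): θ ← 0° -22° = -22°
rotate_crank_by(-33°): θ ← -22° -33° = -55°
rotate_crank_by(+17°): θ ← -55° +17° = -38°
rotate_crank_by(+67°): θ ← -38° +67° = 29°
rotate_crank_by(-75°): θ ← 29° -75° = -46°
rotate_crank_by(+6°): θ ← -46° +6° = -40°
rotate_crank_by(+76°): θ ← -40° +76° = 36°
rotate_crank_by(-14°): θ ← 36° -14° = 22°
crank pin P = (r cos θ, r sin θ) = (12.980574, 5.244492)
h = r sin θ − e = 5.244492 − 11 = -5.755508
sin φ = h / L = -5.755508 / 211 = -0.02727729
φ = arcsin(-0.02727729) = -1.563067°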